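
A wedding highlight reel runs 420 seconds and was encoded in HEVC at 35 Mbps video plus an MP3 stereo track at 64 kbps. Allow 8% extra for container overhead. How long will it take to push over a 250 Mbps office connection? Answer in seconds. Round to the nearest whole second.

64 seconds

Audio: 64 kbps = 0.064 Mbps.
Total bitrate: 35.064 Mbps.
File: 35.064 Mbps × 420 s = 14726.9 Mb.
With 8% container overhead: ×1.08. → 15905.0 Mb.
At 250 Mbps: 15905.0 / 250 = 63.6 s ≈ 63.6 seconds.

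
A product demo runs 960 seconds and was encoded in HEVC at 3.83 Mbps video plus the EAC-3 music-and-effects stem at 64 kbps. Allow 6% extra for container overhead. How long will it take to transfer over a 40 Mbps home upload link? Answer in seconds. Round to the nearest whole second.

99 seconds

Audio: 64 kbps = 0.064 Mbps.
Total bitrate: 3.894 Mbps.
File: 3.894 Mbps × 960 s = 3738.2 Mb.
With 6% container overhead: ×1.06. → 3962.5 Mb.
At 40 Mbps: 3962.5 / 40 = 99.1 s ≈ 99.1 seconds.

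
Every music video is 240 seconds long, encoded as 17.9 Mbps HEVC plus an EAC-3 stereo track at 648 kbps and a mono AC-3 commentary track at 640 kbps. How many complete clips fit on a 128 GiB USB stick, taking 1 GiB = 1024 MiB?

238

Audio total: 648 + 640 = 1288 kbps = 1.288 Mbps.
Total bitrate: 19.188 Mbps.
Per item: 19.188 Mbps × 240 s = 4,605 Mb = 575.6 MB.
Capacity: 128 GiB = 1,099,512 Mb; 238.76 items → 238 complete.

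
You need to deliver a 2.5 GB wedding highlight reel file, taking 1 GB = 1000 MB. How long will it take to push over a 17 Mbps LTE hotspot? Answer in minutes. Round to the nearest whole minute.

File: 2.5 GB = 20000.0 Mb.
At 17 Mbps: 20000.0 / 17 = 1176.5 s ≈ 19.6 minutes.

20 minutes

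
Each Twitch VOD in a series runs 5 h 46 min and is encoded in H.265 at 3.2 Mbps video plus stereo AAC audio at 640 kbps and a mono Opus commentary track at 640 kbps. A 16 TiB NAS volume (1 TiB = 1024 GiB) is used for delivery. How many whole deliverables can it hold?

1513

5 h 46 min = 346 min = 20760 s
Audio total: 640 + 640 = 1280 kbps = 1.280 Mbps.
Total bitrate: 4.480 Mbps.
Per item: 4.480 Mbps × 20760 s = 93,005 Mb = 11,626 MB.
Capacity: 16 TiB = 140,737,488 Mb; 1513.23 items → 1513 complete.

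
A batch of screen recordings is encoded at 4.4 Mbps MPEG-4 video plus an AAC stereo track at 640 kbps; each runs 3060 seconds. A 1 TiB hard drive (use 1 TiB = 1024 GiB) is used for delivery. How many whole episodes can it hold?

570

Audio: 640 kbps = 0.640 Mbps.
Total bitrate: 5.040 Mbps.
Per item: 5.040 Mbps × 3060 s = 15,422 Mb = 1,928 MB.
Capacity: 1 TiB = 8,796,093 Mb; 570.35 items → 570 complete.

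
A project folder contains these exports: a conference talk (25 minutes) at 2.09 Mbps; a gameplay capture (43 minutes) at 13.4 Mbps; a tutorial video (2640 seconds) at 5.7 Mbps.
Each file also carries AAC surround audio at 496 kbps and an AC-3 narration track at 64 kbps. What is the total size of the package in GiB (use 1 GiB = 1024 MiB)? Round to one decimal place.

6.6 GiB

Audio total: 496 + 64 = 560 kbps = 0.560 Mbps.
conference talk: 2.650 Mbps × 1500 s = 3975.0 Mb
gameplay capture: 13.960 Mbps × 2580 s = 36016.8 Mb
tutorial video: 6.260 Mbps × 2640 s = 16526.4 Mb
Total: 56518.2 Mb = 7064.8 MB.
= 6.580 GiB.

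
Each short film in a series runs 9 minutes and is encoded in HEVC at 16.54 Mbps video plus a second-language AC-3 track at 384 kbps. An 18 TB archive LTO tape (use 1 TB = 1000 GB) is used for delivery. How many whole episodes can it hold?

9 min = 540 s
Audio: 384 kbps = 0.384 Mbps.
Total bitrate: 16.924 Mbps.
Per item: 16.924 Mbps × 540 s = 9,139 Mb = 1,142 MB.
Capacity: 18 TB = 144,000,000 Mb; 15756.72 items → 15756 complete.

15756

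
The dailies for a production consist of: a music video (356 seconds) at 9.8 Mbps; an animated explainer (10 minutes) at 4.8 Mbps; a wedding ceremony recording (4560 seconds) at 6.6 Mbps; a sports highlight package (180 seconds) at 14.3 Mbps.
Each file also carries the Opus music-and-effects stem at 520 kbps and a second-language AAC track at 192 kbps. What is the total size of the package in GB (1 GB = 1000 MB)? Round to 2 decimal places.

5.39 GB

Audio total: 520 + 192 = 712 kbps = 0.712 Mbps.
music video: 10.512 Mbps × 356 s = 3742.3 Mb
animated explainer: 5.512 Mbps × 600 s = 3307.2 Mb
wedding ceremony recording: 7.312 Mbps × 4560 s = 33342.7 Mb
sports highlight package: 15.012 Mbps × 180 s = 2702.2 Mb
Total: 43094.4 Mb = 5386.8 MB.
= 5.387 GB.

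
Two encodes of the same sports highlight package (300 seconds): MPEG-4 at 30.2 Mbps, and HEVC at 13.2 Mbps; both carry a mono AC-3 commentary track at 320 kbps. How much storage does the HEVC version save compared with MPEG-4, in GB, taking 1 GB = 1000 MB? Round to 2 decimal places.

0.64 GB

Audio: 320 kbps = 0.320 Mbps.
MPEG-4: 30.520 Mbps × 300 s = 9156.0 Mb = 1.145 GB.
HEVC: 13.520 Mbps × 300 s = 4056.0 Mb = 0.507 GB.
Saving: 1.145 − 0.507 = 0.637 GB.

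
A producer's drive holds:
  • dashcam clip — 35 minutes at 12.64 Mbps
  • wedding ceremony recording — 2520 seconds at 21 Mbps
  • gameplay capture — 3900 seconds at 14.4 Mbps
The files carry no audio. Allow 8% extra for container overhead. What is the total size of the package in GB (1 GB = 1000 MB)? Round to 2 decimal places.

18.31 GB

dashcam clip: 12.640 Mbps × 2100 s × 1.08 = 28667.5 Mb
wedding ceremony recording: 21.000 Mbps × 2520 s × 1.08 = 57153.6 Mb
gameplay capture: 14.400 Mbps × 3900 s × 1.08 = 60652.8 Mb
Total: 146473.9 Mb = 18309.2 MB.
= 18.31 GB.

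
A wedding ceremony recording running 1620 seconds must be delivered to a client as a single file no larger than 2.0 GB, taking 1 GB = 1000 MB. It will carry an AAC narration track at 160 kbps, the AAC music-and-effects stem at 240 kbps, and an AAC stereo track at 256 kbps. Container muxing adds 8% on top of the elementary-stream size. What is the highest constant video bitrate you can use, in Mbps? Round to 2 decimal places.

Budget: 2.0 GB = 16000.0 Mb.
Stream payload after overhead: 16000.0 / 1.08 = 14814.8 Mb.
Total bitrate budget: 14814.8 Mb / 1620 s = 9.145 Mbps.
Audio total: 160 + 240 + 256 = 656 kbps = 0.656 Mbps.
Video: 9.145 − 0.656 = 8.489 Mbps.

8.49 Mbps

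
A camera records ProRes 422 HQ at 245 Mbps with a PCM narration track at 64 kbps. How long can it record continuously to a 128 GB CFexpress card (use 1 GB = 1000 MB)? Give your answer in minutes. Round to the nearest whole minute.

70 minutes

Audio: 64 kbps = 0.064 Mbps.
Total bitrate: 245 + 0.064 = 245.064 Mbps.
Capacity: 128 GB = 1,024,000 Mb.
Recording time: 1,024,000 / 245.064 = 4,179 s ≈ 69.6 minutes.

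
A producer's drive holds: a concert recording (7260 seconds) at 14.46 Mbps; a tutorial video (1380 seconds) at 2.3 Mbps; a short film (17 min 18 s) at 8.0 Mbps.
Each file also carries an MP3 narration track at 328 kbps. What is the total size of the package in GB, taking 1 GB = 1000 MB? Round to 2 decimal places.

14.95 GB

Audio: 328 kbps = 0.328 Mbps.
concert recording: 14.788 Mbps × 7260 s = 107360.9 Mb
tutorial video: 2.628 Mbps × 1380 s = 3626.6 Mb
short film: 8.328 Mbps × 1038 s = 8644.5 Mb
Total: 119632.0 Mb = 14954.0 MB.
= 14.95 GB.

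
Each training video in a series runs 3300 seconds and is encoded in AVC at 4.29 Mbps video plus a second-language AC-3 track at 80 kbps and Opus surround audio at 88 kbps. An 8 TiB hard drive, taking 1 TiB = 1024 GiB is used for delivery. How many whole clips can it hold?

4783

Audio total: 80 + 88 = 168 kbps = 0.168 Mbps.
Total bitrate: 4.458 Mbps.
Per item: 4.458 Mbps × 3300 s = 14,711 Mb = 1,839 MB.
Capacity: 8 TiB = 70,368,744 Mb; 4783.28 items → 4783 complete.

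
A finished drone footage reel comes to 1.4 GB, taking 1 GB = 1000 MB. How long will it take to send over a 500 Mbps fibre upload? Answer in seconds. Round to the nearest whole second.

22 seconds

File: 1.4 GB = 11200.0 Mb.
At 500 Mbps: 11200.0 / 500 = 22.4 s ≈ 22.4 seconds.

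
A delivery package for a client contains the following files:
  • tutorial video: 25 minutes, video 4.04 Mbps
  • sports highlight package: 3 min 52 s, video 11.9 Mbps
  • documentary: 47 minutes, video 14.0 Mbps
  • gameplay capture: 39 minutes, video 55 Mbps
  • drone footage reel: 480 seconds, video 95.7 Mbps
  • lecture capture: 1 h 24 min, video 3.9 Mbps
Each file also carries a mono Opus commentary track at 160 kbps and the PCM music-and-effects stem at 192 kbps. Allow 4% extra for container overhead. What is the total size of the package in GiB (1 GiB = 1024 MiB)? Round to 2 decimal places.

29.90 GiB

Audio total: 160 + 192 = 352 kbps = 0.352 Mbps.
tutorial video: 4.392 Mbps × 1500 s × 1.04 = 6851.5 Mb
sports highlight package: 12.252 Mbps × 232 s × 1.04 = 2956.2 Mb
documentary: 14.352 Mbps × 2820 s × 1.04 = 42091.5 Mb
gameplay capture: 55.352 Mbps × 2340 s × 1.04 = 134704.6 Mb
drone footage reel: 96.052 Mbps × 480 s × 1.04 = 47949.2 Mb
lecture capture: 4.252 Mbps × 5040 s × 1.04 = 22287.3 Mb
Total: 256840.3 Mb = 32105.0 MB.
= 29.90 GiB.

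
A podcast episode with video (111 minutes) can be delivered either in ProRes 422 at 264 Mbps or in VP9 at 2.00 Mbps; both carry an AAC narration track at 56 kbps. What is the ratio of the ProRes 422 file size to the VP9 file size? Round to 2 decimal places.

128.43

111 min = 6660 s
Audio: 56 kbps = 0.056 Mbps.
ProRes 422: 264.056 Mbps × 6660 s = 1758613.0 Mb = 219.827 GB.
VP9: 2.056 Mbps × 6660 s = 13693.0 Mb = 1.712 GB.
Ratio: 219.827 / 1.712 = 128.432.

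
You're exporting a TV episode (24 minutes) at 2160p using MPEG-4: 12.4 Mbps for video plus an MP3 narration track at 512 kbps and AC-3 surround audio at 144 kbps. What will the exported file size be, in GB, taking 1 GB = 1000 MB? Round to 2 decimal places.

24 min = 1440 s
Audio total: 512 + 144 = 656 kbps = 0.656 Mbps.
Total bitrate: 12.4 + 0.656 = 13.056 Mbps.
Stream data: 13.056 Mbps × 1440 s = 18800.6 Mb.
18,801 Mb ÷ 8 = 2,350 MB → 2.350 GB.

2.35 GB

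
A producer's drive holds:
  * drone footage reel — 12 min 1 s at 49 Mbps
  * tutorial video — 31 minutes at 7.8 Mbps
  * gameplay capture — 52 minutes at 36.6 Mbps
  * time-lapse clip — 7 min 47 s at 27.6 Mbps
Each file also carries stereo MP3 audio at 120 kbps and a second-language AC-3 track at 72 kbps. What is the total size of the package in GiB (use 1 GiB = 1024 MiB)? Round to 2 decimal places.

Audio total: 120 + 72 = 192 kbps = 0.192 Mbps.
drone footage reel: 49.192 Mbps × 721 s = 35467.4 Mb
tutorial video: 7.992 Mbps × 1860 s = 14865.1 Mb
gameplay capture: 36.792 Mbps × 3120 s = 114791.0 Mb
time-lapse clip: 27.792 Mbps × 467 s = 12978.9 Mb
Total: 178102.5 Mb = 22262.8 MB.
= 20.73 GiB.

20.73 GiB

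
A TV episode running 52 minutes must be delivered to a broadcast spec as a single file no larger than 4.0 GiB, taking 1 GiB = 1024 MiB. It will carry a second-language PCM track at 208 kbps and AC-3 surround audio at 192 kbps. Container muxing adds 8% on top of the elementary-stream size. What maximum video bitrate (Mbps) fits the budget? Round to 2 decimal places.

9.80 Mbps

Budget: 4.0 GiB = 34359.7 Mb.
Stream payload after overhead: 34359.7 / 1.08 = 31814.6 Mb.
52 min = 3120 s
Total bitrate budget: 31814.6 Mb / 3120 s = 10.197 Mbps.
Audio total: 208 + 192 = 400 kbps = 0.400 Mbps.
Video: 10.197 − 0.400 = 9.797 Mbps.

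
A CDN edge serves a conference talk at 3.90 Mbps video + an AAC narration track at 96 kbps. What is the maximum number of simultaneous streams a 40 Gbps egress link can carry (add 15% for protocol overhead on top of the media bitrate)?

8704

Audio: 96 kbps = 0.096 Mbps.
Per-viewer media rate: 3.996 Mbps.
On the wire with 15% overhead: 4.595 Mbps.
40 Gbps = 40,000 Mbps; 40,000 / 4.595 = 8704.36 → 8704 viewers.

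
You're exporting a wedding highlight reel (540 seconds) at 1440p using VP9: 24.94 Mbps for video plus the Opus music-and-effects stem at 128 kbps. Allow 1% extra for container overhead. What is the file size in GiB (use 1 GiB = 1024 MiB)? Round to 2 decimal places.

Audio: 128 kbps = 0.128 Mbps.
Total bitrate: 24.94 + 0.128 = 25.068 Mbps.
Stream data: 25.068 Mbps × 540 s = 13536.7 Mb.
With 1% container overhead: ×1.01.
13,672 Mb = 1,709,010,900 bytes ÷ 1,073,741,824 = 1.592 GiB.

1.59 GiB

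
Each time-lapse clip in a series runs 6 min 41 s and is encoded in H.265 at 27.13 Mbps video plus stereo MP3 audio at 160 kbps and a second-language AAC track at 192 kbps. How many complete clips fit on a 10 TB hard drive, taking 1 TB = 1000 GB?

7259

6 min 41 s = 401 s
Audio total: 160 + 192 = 352 kbps = 0.352 Mbps.
Total bitrate: 27.482 Mbps.
Per item: 27.482 Mbps × 401 s = 11,020 Mb = 1,378 MB.
Capacity: 10 TB = 80,000,000 Mb; 7259.34 items → 7259 complete.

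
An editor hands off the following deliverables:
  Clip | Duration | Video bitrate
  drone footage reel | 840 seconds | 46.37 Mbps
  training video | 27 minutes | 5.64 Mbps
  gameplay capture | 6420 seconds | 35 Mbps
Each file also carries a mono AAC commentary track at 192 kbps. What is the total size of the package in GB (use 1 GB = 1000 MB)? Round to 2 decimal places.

Audio: 192 kbps = 0.192 Mbps.
drone footage reel: 46.562 Mbps × 840 s = 39112.1 Mb
training video: 5.832 Mbps × 1620 s = 9447.8 Mb
gameplay capture: 35.192 Mbps × 6420 s = 225932.6 Mb
Total: 274492.6 Mb = 34311.6 MB.
= 34.31 GB.

34.31 GB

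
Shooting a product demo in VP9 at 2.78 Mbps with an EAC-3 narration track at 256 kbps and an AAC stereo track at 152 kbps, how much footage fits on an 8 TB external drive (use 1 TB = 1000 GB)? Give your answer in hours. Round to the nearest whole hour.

5576 hours

Audio total: 256 + 152 = 408 kbps = 0.408 Mbps.
Total bitrate: 2.78 + 0.408 = 3.188 Mbps.
Capacity: 8 TB = 64,000,000 Mb.
Recording time: 64,000,000 / 3.188 = 20,075,282 s ≈ 5,576 hours.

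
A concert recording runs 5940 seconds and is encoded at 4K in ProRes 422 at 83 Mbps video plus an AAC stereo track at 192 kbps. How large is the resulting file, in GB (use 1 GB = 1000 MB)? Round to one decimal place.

61.8 GB

Audio: 192 kbps = 0.192 Mbps.
Total bitrate: 83 + 0.192 = 83.192 Mbps.
Stream data: 83.192 Mbps × 5940 s = 494160.5 Mb.
494,160 Mb ÷ 8 = 61,770 MB → 61.77 GB.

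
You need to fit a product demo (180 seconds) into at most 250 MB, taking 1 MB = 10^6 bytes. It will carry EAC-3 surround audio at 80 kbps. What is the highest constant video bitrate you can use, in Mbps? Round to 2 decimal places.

Budget: 250 MB = 2000.0 Mb.
Total bitrate budget: 2000.0 Mb / 180 s = 11.111 Mbps.
Audio: 80 kbps = 0.080 Mbps.
Video: 11.111 − 0.080 = 11.031 Mbps.

11.03 Mbps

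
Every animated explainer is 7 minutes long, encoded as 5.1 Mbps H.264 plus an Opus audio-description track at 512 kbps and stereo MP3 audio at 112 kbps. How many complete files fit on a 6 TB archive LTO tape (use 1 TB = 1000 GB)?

7 min = 420 s
Audio total: 512 + 112 = 624 kbps = 0.624 Mbps.
Total bitrate: 5.724 Mbps.
Per item: 5.724 Mbps × 420 s = 2,404 Mb = 300.5 MB.
Capacity: 6 TB = 48,000,000 Mb; 19966.06 items → 19966 complete.

19966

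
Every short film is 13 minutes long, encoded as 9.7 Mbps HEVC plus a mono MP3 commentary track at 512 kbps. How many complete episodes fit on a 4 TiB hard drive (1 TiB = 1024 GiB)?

13 min = 780 s
Audio: 512 kbps = 0.512 Mbps.
Total bitrate: 10.212 Mbps.
Per item: 10.212 Mbps × 780 s = 7,965 Mb = 995.7 MB.
Capacity: 4 TiB = 35,184,372 Mb; 4417.17 items → 4417 complete.

4417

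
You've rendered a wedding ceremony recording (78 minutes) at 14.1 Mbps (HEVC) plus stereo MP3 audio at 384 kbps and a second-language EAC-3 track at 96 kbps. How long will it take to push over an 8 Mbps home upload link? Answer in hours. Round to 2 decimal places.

2.37 hours

78 min = 4680 s
Audio total: 384 + 96 = 480 kbps = 0.480 Mbps.
Total bitrate: 14.580 Mbps.
File: 14.580 Mbps × 4680 s = 68234.4 Mb.
At 8 Mbps: 68234.4 / 8 = 8529.3 s ≈ 2.37 hours.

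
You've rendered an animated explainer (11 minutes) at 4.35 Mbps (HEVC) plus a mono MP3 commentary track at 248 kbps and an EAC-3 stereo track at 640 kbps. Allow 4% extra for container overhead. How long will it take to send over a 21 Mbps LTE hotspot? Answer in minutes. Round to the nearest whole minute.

11 min = 660 s
Audio total: 248 + 640 = 888 kbps = 0.888 Mbps.
Total bitrate: 5.238 Mbps.
File: 5.238 Mbps × 660 s = 3457.1 Mb.
With 4% container overhead: ×1.04. → 3595.4 Mb.
At 21 Mbps: 3595.4 / 21 = 171.2 s ≈ 2.85 minutes.

3 minutes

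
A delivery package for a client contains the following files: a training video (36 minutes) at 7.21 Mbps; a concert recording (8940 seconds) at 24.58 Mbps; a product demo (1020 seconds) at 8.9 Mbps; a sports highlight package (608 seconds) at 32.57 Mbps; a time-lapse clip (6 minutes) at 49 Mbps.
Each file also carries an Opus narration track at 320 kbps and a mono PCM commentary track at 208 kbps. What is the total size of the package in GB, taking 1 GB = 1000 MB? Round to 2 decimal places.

36.09 GB

Audio total: 320 + 208 = 528 kbps = 0.528 Mbps.
training video: 7.738 Mbps × 2160 s = 16714.1 Mb
concert recording: 25.108 Mbps × 8940 s = 224465.5 Mb
product demo: 9.428 Mbps × 1020 s = 9616.6 Mb
sports highlight package: 33.098 Mbps × 608 s = 20123.6 Mb
time-lapse clip: 49.528 Mbps × 360 s = 17830.1 Mb
Total: 288749.8 Mb = 36093.7 MB.
= 36.09 GB.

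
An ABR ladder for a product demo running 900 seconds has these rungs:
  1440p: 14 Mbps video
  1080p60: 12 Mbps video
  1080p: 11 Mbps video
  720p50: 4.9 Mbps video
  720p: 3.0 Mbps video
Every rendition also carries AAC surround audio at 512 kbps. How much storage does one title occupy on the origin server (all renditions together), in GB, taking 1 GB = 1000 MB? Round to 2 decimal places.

Audio: 512 kbps = 0.512 Mbps.
Sum of rendition bitrates: (14+0.512) + (12+0.512) + (11+0.512) + (4.9+0.512) + (3.0+0.512) = 47.460 Mbps.
× 900 s = 42,714 Mb = 5,339 MB = 5.339 GB.

5.34 GB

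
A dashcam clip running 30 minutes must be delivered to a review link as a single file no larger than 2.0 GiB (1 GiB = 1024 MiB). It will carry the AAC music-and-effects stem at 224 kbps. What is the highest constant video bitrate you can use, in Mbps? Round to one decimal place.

9.3 Mbps

Budget: 2.0 GiB = 17179.9 Mb.
30 min = 1800 s
Total bitrate budget: 17179.9 Mb / 1800 s = 9.544 Mbps.
Audio: 224 kbps = 0.224 Mbps.
Video: 9.544 − 0.224 = 9.320 Mbps.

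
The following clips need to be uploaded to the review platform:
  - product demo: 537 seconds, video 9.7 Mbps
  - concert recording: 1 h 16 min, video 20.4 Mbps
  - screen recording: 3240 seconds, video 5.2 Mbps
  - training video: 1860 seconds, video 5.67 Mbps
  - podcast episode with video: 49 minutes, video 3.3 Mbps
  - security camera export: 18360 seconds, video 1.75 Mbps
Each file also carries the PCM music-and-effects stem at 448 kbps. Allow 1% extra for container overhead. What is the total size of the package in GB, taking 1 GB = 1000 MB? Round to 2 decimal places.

22.92 GB

Audio: 448 kbps = 0.448 Mbps.
product demo: 10.148 Mbps × 537 s × 1.01 = 5504.0 Mb
concert recording: 20.848 Mbps × 4560 s × 1.01 = 96017.5 Mb
screen recording: 5.648 Mbps × 3240 s × 1.01 = 18482.5 Mb
training video: 6.118 Mbps × 1860 s × 1.01 = 11493.3 Mb
podcast episode with video: 3.748 Mbps × 2940 s × 1.01 = 11129.3 Mb
security camera export: 2.198 Mbps × 18360 s × 1.01 = 40758.8 Mb
Total: 183385.5 Mb = 22923.2 MB.
= 22.92 GB.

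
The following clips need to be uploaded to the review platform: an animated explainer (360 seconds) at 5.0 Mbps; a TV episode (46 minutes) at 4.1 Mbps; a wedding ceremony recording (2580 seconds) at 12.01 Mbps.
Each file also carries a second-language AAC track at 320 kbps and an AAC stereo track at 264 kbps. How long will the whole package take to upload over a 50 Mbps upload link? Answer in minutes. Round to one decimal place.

Audio total: 320 + 264 = 584 kbps = 0.584 Mbps.
animated explainer: 5.584 Mbps × 360 s = 2010.2 Mb
TV episode: 4.684 Mbps × 2760 s = 12927.8 Mb
wedding ceremony recording: 12.594 Mbps × 2580 s = 32492.5 Mb
Total: 47430.6 Mb = 5928.8 MB.
At 50 Mbps: 47430.6 / 50 = 949 s ≈ 15.8 minutes.

15.8 minutes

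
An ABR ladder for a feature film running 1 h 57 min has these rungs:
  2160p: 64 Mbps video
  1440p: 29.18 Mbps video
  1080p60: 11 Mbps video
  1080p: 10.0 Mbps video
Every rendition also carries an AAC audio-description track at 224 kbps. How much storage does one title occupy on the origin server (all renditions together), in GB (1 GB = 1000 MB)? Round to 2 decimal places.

1 h 57 min = 117 min = 7020 s
Audio: 224 kbps = 0.224 Mbps.
Sum of rendition bitrates: (64+0.224) + (29.18+0.224) + (11+0.224) + (10.0+0.224) = 115.076 Mbps.
× 7020 s = 807,834 Mb = 100,979 MB = 101.0 GB.

100.98 GB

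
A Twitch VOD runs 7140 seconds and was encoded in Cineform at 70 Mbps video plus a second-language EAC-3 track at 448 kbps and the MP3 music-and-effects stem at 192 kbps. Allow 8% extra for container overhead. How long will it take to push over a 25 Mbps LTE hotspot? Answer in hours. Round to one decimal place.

Audio total: 448 + 192 = 640 kbps = 0.640 Mbps.
Total bitrate: 70.640 Mbps.
File: 70.640 Mbps × 7140 s = 504369.6 Mb.
With 8% container overhead: ×1.08. → 544719.2 Mb.
At 25 Mbps: 544719.2 / 25 = 21788.8 s ≈ 6.05 hours.

6.1 hours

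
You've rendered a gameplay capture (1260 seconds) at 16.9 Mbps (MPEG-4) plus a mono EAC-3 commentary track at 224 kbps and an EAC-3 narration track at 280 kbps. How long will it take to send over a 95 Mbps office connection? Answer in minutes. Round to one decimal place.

Audio total: 224 + 280 = 504 kbps = 0.504 Mbps.
Total bitrate: 17.404 Mbps.
File: 17.404 Mbps × 1260 s = 21929.0 Mb.
At 95 Mbps: 21929.0 / 95 = 230.8 s ≈ 3.85 minutes.

3.8 minutes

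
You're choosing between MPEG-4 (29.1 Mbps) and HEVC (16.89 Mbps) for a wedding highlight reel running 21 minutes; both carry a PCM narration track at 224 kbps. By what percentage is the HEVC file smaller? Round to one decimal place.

41.6%

21 min = 1260 s
Audio: 224 kbps = 0.224 Mbps.
MPEG-4: 29.324 Mbps × 1260 s = 36948.2 Mb = 4.301 GiB.
HEVC: 17.114 Mbps × 1260 s = 21563.6 Mb = 2.510 GiB.
Reduction: (1 − 2.510/4.301) × 100 = 41.64%.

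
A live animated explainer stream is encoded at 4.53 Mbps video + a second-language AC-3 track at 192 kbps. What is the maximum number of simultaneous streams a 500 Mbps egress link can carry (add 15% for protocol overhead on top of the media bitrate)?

Audio: 192 kbps = 0.192 Mbps.
Per-viewer media rate: 4.722 Mbps.
On the wire with 15% overhead: 5.430 Mbps.
500 Mbps = 500.0 Mbps; 500.0 / 5.430 = 92.08 → 92 viewers.

92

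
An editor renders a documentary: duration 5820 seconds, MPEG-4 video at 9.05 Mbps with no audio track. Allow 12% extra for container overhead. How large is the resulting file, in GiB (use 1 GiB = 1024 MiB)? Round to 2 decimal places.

Total bitrate: 9.05 Mbps.
Stream data: 9.050 Mbps × 5820 s = 52671.0 Mb.
With 12% container overhead: ×1.12.
58,992 Mb = 7,373,940,000 bytes ÷ 1,073,741,824 = 6.868 GiB.

6.87 GiB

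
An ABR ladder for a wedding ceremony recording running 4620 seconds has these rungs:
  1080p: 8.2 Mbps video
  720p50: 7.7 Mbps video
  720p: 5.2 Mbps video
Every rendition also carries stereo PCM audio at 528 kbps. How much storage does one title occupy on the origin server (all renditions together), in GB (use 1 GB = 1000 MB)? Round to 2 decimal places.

13.10 GB

Audio: 528 kbps = 0.528 Mbps.
Sum of rendition bitrates: (8.2+0.528) + (7.7+0.528) + (5.2+0.528) = 22.684 Mbps.
× 4620 s = 104,800 Mb = 13,100 MB = 13.10 GB.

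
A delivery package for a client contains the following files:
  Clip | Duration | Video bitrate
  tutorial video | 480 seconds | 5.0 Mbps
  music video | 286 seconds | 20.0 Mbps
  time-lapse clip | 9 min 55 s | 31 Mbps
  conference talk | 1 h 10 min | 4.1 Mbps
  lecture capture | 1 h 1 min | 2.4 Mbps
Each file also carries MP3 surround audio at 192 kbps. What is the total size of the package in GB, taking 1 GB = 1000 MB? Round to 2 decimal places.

Audio: 192 kbps = 0.192 Mbps.
tutorial video: 5.192 Mbps × 480 s = 2492.2 Mb
music video: 20.192 Mbps × 286 s = 5774.9 Mb
time-lapse clip: 31.192 Mbps × 595 s = 18559.2 Mb
conference talk: 4.292 Mbps × 4200 s = 18026.4 Mb
lecture capture: 2.592 Mbps × 3660 s = 9486.7 Mb
Total: 54339.4 Mb = 6792.4 MB.
= 6.792 GB.

6.79 GB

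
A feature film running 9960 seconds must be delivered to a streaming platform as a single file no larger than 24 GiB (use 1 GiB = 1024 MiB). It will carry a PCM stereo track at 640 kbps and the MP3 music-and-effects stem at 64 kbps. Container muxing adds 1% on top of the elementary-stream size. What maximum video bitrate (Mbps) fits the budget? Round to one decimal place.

Budget: 24 GiB = 206158.4 Mb.
Stream payload after overhead: 206158.4 / 1.01 = 204117.3 Mb.
Total bitrate budget: 204117.3 Mb / 9960 s = 20.494 Mbps.
Audio total: 640 + 64 = 704 kbps = 0.704 Mbps.
Video: 20.494 − 0.704 = 19.790 Mbps.

19.8 Mbps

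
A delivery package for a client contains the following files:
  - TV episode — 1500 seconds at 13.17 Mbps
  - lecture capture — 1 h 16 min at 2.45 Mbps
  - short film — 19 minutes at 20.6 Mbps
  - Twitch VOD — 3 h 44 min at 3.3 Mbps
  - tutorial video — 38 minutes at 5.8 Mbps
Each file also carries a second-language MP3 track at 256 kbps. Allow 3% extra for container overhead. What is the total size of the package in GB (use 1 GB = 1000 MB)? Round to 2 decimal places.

15.17 GB

Audio: 256 kbps = 0.256 Mbps.
TV episode: 13.426 Mbps × 1500 s × 1.03 = 20743.2 Mb
lecture capture: 2.706 Mbps × 4560 s × 1.03 = 12709.5 Mb
short film: 20.856 Mbps × 1140 s × 1.03 = 24489.1 Mb
Twitch VOD: 3.556 Mbps × 13440 s × 1.03 = 49226.4 Mb
tutorial video: 6.056 Mbps × 2280 s × 1.03 = 14221.9 Mb
Total: 121390.2 Mb = 15173.8 MB.
= 15.17 GB.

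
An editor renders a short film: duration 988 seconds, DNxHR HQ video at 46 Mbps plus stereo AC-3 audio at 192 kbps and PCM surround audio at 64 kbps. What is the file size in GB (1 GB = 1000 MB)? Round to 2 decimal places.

5.71 GB

Audio total: 192 + 64 = 256 kbps = 0.256 Mbps.
Total bitrate: 46 + 0.256 = 46.256 Mbps.
Stream data: 46.256 Mbps × 988 s = 45700.9 Mb.
45,701 Mb ÷ 8 = 5,713 MB → 5.713 GB.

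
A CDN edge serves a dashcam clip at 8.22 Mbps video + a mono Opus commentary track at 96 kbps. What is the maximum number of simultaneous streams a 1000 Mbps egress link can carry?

120

Audio: 96 kbps = 0.096 Mbps.
Per-viewer media rate: 8.316 Mbps.
1000 Mbps = 1,000 Mbps; 1,000 / 8.316 = 120.25 → 120 viewers.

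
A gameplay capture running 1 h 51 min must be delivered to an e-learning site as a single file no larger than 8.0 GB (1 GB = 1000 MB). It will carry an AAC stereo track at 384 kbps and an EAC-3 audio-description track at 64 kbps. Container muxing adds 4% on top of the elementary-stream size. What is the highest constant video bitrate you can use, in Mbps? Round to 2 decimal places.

Budget: 8.0 GB = 64000.0 Mb.
Stream payload after overhead: 64000.0 / 1.04 = 61538.5 Mb.
1 h 51 min = 111 min = 6660 s
Total bitrate budget: 61538.5 Mb / 6660 s = 9.240 Mbps.
Audio total: 384 + 64 = 448 kbps = 0.448 Mbps.
Video: 9.240 − 0.448 = 8.792 Mbps.

8.79 Mbps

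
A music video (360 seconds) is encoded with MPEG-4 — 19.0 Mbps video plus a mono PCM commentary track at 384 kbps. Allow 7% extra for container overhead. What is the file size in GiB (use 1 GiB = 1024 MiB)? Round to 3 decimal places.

Audio: 384 kbps = 0.384 Mbps.
Total bitrate: 19.0 + 0.384 = 19.384 Mbps.
Stream data: 19.384 Mbps × 360 s = 6978.2 Mb.
With 7% container overhead: ×1.07.
7,467 Mb = 933,339,600 bytes ÷ 1,073,741,824 = 0.8692 GiB.

0.869 GiB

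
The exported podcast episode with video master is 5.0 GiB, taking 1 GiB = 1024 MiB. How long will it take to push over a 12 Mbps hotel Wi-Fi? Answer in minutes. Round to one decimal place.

59.7 minutes

File: 5.0 GiB = 42949.7 Mb.
At 12 Mbps: 42949.7 / 12 = 3579.1 s ≈ 59.7 minutes.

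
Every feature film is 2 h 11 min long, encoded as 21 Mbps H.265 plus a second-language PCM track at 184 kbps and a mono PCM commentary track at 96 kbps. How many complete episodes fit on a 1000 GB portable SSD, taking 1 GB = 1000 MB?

2 h 11 min = 131 min = 7860 s
Audio total: 184 + 96 = 280 kbps = 0.280 Mbps.
Total bitrate: 21.280 Mbps.
Per item: 21.280 Mbps × 7860 s = 167,261 Mb = 20,908 MB.
Capacity: 1000 GB = 8,000,000 Mb; 47.83 items → 47 complete.

47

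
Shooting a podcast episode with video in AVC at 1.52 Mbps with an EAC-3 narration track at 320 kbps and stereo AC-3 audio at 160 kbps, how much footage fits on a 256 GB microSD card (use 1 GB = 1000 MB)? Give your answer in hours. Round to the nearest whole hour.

284 hours

Audio total: 320 + 160 = 480 kbps = 0.480 Mbps.
Total bitrate: 1.52 + 0.480 = 2.000 Mbps.
Capacity: 256 GB = 2,048,000 Mb.
Recording time: 2,048,000 / 2.000 = 1,024,000 s ≈ 284 hours.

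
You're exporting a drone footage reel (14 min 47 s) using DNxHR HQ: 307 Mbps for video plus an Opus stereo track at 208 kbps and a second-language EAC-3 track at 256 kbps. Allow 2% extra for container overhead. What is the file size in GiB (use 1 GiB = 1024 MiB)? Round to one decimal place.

14 min 47 s = 887 s
Audio total: 208 + 256 = 464 kbps = 0.464 Mbps.
Total bitrate: 307 + 0.464 = 307.464 Mbps.
Stream data: 307.464 Mbps × 887 s = 272720.6 Mb.
With 2% container overhead: ×1.02.
278,175 Mb = 34,771,872,420 bytes ÷ 1,073,741,824 = 32.38 GiB.

32.4 GiB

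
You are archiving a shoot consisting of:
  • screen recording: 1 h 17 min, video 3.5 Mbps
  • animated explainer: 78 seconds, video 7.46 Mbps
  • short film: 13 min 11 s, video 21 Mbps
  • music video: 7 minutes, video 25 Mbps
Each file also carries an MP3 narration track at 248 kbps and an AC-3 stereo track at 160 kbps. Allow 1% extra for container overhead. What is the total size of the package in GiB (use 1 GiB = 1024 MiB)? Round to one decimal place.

Audio total: 248 + 160 = 408 kbps = 0.408 Mbps.
screen recording: 3.908 Mbps × 4620 s × 1.01 = 18235.5 Mb
animated explainer: 7.868 Mbps × 78 s × 1.01 = 619.8 Mb
short film: 21.408 Mbps × 791 s × 1.01 = 17103.1 Mb
music video: 25.408 Mbps × 420 s × 1.01 = 10778.1 Mb
Total: 46736.5 Mb = 5842.1 MB.
= 5.441 GiB.

5.4 GiB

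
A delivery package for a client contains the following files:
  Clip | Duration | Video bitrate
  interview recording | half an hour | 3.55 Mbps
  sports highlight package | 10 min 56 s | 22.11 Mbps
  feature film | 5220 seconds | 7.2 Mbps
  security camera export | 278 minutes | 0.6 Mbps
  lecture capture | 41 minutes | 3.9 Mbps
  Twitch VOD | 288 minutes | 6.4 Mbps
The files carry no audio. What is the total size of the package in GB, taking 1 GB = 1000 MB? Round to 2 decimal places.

23.58 GB

interview recording: 3.550 Mbps × 1800 s = 6390.0 Mb
sports highlight package: 22.110 Mbps × 656 s = 14504.2 Mb
feature film: 7.200 Mbps × 5220 s = 37584.0 Mb
security camera export: 0.600 Mbps × 16680 s = 10008.0 Mb
lecture capture: 3.900 Mbps × 2460 s = 9594.0 Mb
Twitch VOD: 6.400 Mbps × 17280 s = 110592.0 Mb
Total: 188672.2 Mb = 23584.0 MB.
= 23.58 GB.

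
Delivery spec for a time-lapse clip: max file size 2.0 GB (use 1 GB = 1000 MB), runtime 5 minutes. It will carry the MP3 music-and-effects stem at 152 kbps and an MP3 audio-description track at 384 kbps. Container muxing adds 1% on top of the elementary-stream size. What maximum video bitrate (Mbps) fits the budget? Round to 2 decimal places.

52.27 Mbps

Budget: 2.0 GB = 16000.0 Mb.
Stream payload after overhead: 16000.0 / 1.01 = 15841.6 Mb.
5 min = 300 s
Total bitrate budget: 15841.6 Mb / 300 s = 52.805 Mbps.
Audio total: 152 + 384 = 536 kbps = 0.536 Mbps.
Video: 52.805 − 0.536 = 52.269 Mbps.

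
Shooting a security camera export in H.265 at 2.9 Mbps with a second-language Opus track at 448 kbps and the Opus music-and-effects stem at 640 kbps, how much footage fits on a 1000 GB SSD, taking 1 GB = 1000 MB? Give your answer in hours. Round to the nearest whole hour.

557 hours

Audio total: 448 + 640 = 1088 kbps = 1.088 Mbps.
Total bitrate: 2.9 + 1.088 = 3.988 Mbps.
Capacity: 1000 GB = 8,000,000 Mb.
Recording time: 8,000,000 / 3.988 = 2,006,018 s ≈ 557 hours.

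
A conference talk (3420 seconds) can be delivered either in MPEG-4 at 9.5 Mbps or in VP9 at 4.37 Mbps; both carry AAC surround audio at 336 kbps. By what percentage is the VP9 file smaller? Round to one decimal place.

52.2%

Audio: 336 kbps = 0.336 Mbps.
MPEG-4: 9.836 Mbps × 3420 s = 33639.1 Mb = 4.205 GB.
VP9: 4.706 Mbps × 3420 s = 16094.5 Mb = 2.012 GB.
Reduction: (1 − 2.012/4.205) × 100 = 52.16%.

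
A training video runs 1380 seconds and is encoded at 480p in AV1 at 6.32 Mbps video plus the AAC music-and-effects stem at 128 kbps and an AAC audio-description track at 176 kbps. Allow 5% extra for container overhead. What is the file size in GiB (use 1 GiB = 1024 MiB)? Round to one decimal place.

1.1 GiB

Audio total: 128 + 176 = 304 kbps = 0.304 Mbps.
Total bitrate: 6.32 + 0.304 = 6.624 Mbps.
Stream data: 6.624 Mbps × 1380 s = 9141.1 Mb.
With 5% container overhead: ×1.05.
9,598 Mb = 1,199,772,000 bytes ÷ 1,073,741,824 = 1.117 GiB.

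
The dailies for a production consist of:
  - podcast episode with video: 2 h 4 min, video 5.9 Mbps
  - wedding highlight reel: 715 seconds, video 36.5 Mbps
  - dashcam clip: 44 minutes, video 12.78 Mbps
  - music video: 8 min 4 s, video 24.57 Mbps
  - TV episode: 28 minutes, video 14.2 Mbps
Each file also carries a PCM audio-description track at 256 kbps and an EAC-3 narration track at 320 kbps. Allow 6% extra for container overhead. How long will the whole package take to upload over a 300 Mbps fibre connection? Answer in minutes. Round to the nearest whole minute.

9 minutes

Audio total: 256 + 320 = 576 kbps = 0.576 Mbps.
podcast episode with video: 6.476 Mbps × 7440 s × 1.06 = 51072.3 Mb
wedding highlight reel: 37.076 Mbps × 715 s × 1.06 = 28099.9 Mb
dashcam clip: 13.356 Mbps × 2640 s × 1.06 = 37375.4 Mb
music video: 25.146 Mbps × 484 s × 1.06 = 12900.9 Mb
TV episode: 14.776 Mbps × 1680 s × 1.06 = 26313.1 Mb
Total: 155761.7 Mb = 19470.2 MB.
At 300 Mbps: 155761.7 / 300 = 519 s ≈ 8.65 minutes.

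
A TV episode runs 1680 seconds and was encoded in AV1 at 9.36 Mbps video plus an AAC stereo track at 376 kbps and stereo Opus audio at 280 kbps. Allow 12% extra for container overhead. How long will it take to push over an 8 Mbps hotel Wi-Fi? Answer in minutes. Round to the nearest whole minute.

39 minutes

Audio total: 376 + 280 = 656 kbps = 0.656 Mbps.
Total bitrate: 10.016 Mbps.
File: 10.016 Mbps × 1680 s = 16826.9 Mb.
With 12% container overhead: ×1.12. → 18846.1 Mb.
At 8 Mbps: 18846.1 / 8 = 2355.8 s ≈ 39.3 minutes.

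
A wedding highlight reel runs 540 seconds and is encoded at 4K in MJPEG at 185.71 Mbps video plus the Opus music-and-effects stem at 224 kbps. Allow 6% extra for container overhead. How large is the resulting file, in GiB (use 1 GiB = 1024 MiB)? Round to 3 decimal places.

12.390 GiB

Audio: 224 kbps = 0.224 Mbps.
Total bitrate: 185.71 + 0.224 = 185.934 Mbps.
Stream data: 185.934 Mbps × 540 s = 100404.4 Mb.
With 6% container overhead: ×1.06.
106,429 Mb = 13,303,577,700 bytes ÷ 1,073,741,824 = 12.39 GiB.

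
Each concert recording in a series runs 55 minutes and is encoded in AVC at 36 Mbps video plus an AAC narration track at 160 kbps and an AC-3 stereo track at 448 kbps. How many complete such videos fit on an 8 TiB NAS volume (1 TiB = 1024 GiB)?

582

55 min = 3300 s
Audio total: 160 + 448 = 608 kbps = 0.608 Mbps.
Total bitrate: 36.608 Mbps.
Per item: 36.608 Mbps × 3300 s = 120,806 Mb = 15,101 MB.
Capacity: 8 TiB = 70,368,744 Mb; 582.49 items → 582 complete.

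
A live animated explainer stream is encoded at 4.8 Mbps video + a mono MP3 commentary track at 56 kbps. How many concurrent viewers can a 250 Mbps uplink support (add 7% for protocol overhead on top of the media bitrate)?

48

Audio: 56 kbps = 0.056 Mbps.
Per-viewer media rate: 4.856 Mbps.
On the wire with 7% overhead: 5.196 Mbps.
250 Mbps = 250.0 Mbps; 250.0 / 5.196 = 48.11 → 48 viewers.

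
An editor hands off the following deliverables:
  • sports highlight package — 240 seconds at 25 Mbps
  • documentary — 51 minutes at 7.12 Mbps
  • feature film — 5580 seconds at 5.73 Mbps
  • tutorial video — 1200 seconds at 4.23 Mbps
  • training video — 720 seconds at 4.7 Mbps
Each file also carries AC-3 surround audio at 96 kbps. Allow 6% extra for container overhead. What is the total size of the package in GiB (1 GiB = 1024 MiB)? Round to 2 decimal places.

Audio: 96 kbps = 0.096 Mbps.
sports highlight package: 25.096 Mbps × 240 s × 1.06 = 6384.4 Mb
documentary: 7.216 Mbps × 3060 s × 1.06 = 23405.8 Mb
feature film: 5.826 Mbps × 5580 s × 1.06 = 34459.6 Mb
tutorial video: 4.326 Mbps × 1200 s × 1.06 = 5502.7 Mb
training video: 4.796 Mbps × 720 s × 1.06 = 3660.3 Mb
Total: 73412.8 Mb = 9176.6 MB.
= 8.546 GiB.

8.55 GiB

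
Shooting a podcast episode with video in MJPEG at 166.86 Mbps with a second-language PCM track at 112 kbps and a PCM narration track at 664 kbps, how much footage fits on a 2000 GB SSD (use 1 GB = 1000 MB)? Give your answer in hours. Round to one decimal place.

Audio total: 112 + 664 = 776 kbps = 0.776 Mbps.
Total bitrate: 166.86 + 0.776 = 167.636 Mbps.
Capacity: 2000 GB = 16,000,000 Mb.
Recording time: 16,000,000 / 167.636 = 95,445 s ≈ 26.5 hours.

26.5 hours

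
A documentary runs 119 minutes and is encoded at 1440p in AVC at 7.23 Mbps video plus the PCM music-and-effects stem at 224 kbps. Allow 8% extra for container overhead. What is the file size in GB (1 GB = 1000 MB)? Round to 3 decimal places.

7.185 GB

119 min = 7140 s
Audio: 224 kbps = 0.224 Mbps.
Total bitrate: 7.23 + 0.224 = 7.454 Mbps.
Stream data: 7.454 Mbps × 7140 s = 53221.6 Mb.
With 8% container overhead: ×1.08.
57,479 Mb ÷ 8 = 7,185 MB → 7.185 GB.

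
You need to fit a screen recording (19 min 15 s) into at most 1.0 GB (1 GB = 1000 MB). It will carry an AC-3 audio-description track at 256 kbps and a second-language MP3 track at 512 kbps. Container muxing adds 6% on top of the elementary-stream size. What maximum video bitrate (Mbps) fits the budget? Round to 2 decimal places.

5.77 Mbps

Budget: 1.0 GB = 8000.0 Mb.
Stream payload after overhead: 8000.0 / 1.06 = 7547.2 Mb.
19 min 15 s = 1155 s
Total bitrate budget: 7547.2 Mb / 1155 s = 6.534 Mbps.
Audio total: 256 + 512 = 768 kbps = 0.768 Mbps.
Video: 6.534 − 0.768 = 5.766 Mbps.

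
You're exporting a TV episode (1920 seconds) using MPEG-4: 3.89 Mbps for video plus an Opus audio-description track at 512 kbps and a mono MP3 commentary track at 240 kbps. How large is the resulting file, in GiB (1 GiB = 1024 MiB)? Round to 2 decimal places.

Audio total: 512 + 240 = 752 kbps = 0.752 Mbps.
Total bitrate: 3.89 + 0.752 = 4.642 Mbps.
Stream data: 4.642 Mbps × 1920 s = 8912.6 Mb.
8,913 Mb = 1,114,080,000 bytes ÷ 1,073,741,824 = 1.038 GiB.

1.04 GiB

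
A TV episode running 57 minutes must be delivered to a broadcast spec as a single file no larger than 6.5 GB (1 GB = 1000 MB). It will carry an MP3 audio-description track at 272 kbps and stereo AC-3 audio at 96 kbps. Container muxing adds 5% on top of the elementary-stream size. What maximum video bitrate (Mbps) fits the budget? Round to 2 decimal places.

14.11 Mbps

Budget: 6.5 GB = 52000.0 Mb.
Stream payload after overhead: 52000.0 / 1.05 = 49523.8 Mb.
57 min = 3420 s
Total bitrate budget: 49523.8 Mb / 3420 s = 14.481 Mbps.
Audio total: 272 + 96 = 368 kbps = 0.368 Mbps.
Video: 14.481 − 0.368 = 14.113 Mbps.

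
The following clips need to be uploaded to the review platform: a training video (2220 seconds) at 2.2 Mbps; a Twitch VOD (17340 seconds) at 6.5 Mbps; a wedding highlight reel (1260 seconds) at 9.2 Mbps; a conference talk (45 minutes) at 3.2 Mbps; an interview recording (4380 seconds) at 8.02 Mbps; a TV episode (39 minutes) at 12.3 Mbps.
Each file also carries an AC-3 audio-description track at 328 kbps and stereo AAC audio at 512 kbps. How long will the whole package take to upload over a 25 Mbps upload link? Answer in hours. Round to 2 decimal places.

Audio total: 328 + 512 = 840 kbps = 0.840 Mbps.
training video: 3.040 Mbps × 2220 s = 6748.8 Mb
Twitch VOD: 7.340 Mbps × 17340 s = 127275.6 Mb
wedding highlight reel: 10.040 Mbps × 1260 s = 12650.4 Mb
conference talk: 4.040 Mbps × 2700 s = 10908.0 Mb
interview recording: 8.860 Mbps × 4380 s = 38806.8 Mb
TV episode: 13.140 Mbps × 2340 s = 30747.6 Mb
Total: 227137.2 Mb = 28392.2 MB.
At 25 Mbps: 227137.2 / 25 = 9085 s ≈ 2.52 hours.

2.52 hours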